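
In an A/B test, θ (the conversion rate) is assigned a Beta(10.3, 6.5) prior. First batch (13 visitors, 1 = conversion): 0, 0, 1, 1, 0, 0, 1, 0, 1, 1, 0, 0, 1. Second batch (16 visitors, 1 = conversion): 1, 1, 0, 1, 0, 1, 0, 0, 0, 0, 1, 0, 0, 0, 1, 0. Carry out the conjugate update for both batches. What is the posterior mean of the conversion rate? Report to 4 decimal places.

The Beta prior is conjugate to a Binomial/Bernoulli likelihood; the update adds successes to α and failures to β.
After batch 1: Beta(10.3+6, 6.5+7) = Beta(16.3, 13.5).
After batch 2: Beta(16.3+6, 13.5+10) = Beta(22.3, 23.5).
Posterior mean = α/(α+β) = 22.3/45.8 = 0.4869.

0.4869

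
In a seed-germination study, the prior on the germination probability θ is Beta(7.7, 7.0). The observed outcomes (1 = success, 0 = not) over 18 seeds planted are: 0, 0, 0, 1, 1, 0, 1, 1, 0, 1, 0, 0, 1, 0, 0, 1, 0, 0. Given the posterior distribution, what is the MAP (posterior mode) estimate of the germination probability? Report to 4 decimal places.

The Beta prior is conjugate to a Binomial/Bernoulli likelihood; the update adds successes to α and failures to β.
Posterior: Beta(α+k, β+n−k) = Beta(7.7+7, 7.0+11) = Beta(14.7, 18.0).
Mode of Beta(a,b) for a,b>1 is (a−1)/(a+b−2) = 13.7/30.7 = 0.4463.

0.4463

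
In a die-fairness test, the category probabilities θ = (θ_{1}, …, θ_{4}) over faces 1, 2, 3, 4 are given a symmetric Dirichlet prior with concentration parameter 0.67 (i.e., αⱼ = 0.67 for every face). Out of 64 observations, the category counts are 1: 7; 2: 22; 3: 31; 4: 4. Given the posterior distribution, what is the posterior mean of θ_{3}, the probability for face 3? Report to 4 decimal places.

0.4750

The Dirichlet prior is conjugate to the Multinomial likelihood: each posterior αⱼ = prior αⱼ + observed count nⱼ.
Posterior concentration: (7.67, 22.67, 31.67, 4.67), total = 66.68.
E[θ_{3}|data] = α_{3}/Σα = 31.67/66.68 = 0.4750.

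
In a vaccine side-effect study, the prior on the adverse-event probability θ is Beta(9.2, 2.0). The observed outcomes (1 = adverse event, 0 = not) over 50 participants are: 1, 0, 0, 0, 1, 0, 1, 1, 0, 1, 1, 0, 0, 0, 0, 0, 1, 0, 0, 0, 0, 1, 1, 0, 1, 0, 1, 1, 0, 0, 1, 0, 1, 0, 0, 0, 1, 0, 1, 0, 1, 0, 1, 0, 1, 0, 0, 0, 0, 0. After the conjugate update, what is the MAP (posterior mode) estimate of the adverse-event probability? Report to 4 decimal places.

0.4595

The Beta prior is conjugate to a Binomial/Bernoulli likelihood; the update adds successes to α and failures to β.
Posterior: Beta(α+k, β+n−k) = Beta(9.2+19, 2.0+31) = Beta(28.2, 33.0).
Mode of Beta(a,b) for a,b>1 is (a−1)/(a+b−2) = 27.2/59.2 = 0.4595.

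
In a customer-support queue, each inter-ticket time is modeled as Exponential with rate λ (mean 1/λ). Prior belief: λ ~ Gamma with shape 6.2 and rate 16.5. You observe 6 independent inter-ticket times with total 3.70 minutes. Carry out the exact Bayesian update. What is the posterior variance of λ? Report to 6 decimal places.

0.029899

With a Gamma(shape α, rate β) prior on the exponential rate λ, the posterior after n observations with total T = Σxᵢ is Gamma(α+n, β+T).
Posterior: Gamma(6.2+6, 16.5+3.70) = Gamma(12.2, 20.20).
Var = α/β² = 0.029899.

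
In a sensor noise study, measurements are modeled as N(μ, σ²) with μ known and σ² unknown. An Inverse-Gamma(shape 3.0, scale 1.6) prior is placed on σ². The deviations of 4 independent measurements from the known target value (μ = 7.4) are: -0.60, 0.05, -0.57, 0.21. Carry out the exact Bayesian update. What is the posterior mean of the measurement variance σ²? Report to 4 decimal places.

0.4914

With known mean μ and an Inverse-Gamma(α, β) prior on σ², the Normal likelihood is conjugate: posterior is Inv-Gamma(α + n/2, β + Σ(xᵢ−μ)²/2).
Σ(xᵢ−μ)² = (-0.60)² + (0.05)² + (-0.57)² + (0.21)² = 0.7315.
Posterior: Inv-Gamma(3.0 + 4/2, 1.6 + 0.7315/2) = Inv-Gamma(5.00, 1.96575).
E[σ²|data] = β/(α−1) = 1.96575/4.00 = 0.4914.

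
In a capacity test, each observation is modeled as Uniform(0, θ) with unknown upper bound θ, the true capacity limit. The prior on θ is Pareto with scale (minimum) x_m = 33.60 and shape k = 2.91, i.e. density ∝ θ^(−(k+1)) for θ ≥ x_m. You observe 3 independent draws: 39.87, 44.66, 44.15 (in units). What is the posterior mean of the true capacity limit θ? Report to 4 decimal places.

53.7557

A Pareto(scale x_m, shape k) prior on the upper bound θ of Uniform(0, θ) is conjugate: posterior is Pareto(max(x_m, max xᵢ), k + n).
Sample maximum = 44.66; prior scale x_m = 33.60 → posterior scale = max = 44.66.
Posterior shape = 2.91 + 3 = 5.91.
E[θ|data] = k·x_m/(k−1) = 5.91·44.66/4.91 = 53.7557.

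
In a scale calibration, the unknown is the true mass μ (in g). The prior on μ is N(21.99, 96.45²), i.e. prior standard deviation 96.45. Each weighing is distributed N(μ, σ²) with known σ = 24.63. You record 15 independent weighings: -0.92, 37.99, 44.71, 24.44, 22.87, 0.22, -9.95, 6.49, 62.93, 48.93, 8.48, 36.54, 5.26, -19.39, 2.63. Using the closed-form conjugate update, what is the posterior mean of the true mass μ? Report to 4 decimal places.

For Normal data with known variance σ², a Normal(μ₀, σ₀²) prior on μ is conjugate. Posterior precision = 1/σ₀² + n/σ²; posterior mean is the precision-weighted average of μ₀ and x̄.
Σxᵢ = (-0.92) + 37.99 + 44.71 + 24.44 + 22.87 + 0.22 + (-9.95) + 6.49 + 62.93 + 48.93 + 8.48 + 36.54 + 5.26 + (-19.39) + 2.63 = 271.23, so n·x̄ = 271.23.
σ₀² = 96.45² = 9302.6025, σ² = 24.63² = 606.6369; σ² + n·σ₀² = 606.6369 + 15·9302.6025 = 140145.6744.
Posterior mean = (μ₀/σ₀² + n·x̄/σ²)/(1/σ₀² + n/σ²) = (σ²·μ₀ + σ₀²·n·x̄)/(σ² + n·σ₀²) = (606.6369·21.99 + 9302.6025·271.23)/140145.6744 = 2536484.821506/140145.6744 = 18.0989.

18.0989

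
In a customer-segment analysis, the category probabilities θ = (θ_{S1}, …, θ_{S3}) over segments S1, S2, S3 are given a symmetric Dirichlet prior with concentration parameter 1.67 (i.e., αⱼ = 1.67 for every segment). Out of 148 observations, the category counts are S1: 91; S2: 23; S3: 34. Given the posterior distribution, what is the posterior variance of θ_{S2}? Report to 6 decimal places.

The Dirichlet prior is conjugate to the Multinomial likelihood: each posterior αⱼ = prior αⱼ + observed count nⱼ.
Posterior concentration: (92.67, 24.67, 35.67), total = 153.01.
Var[θ_j] = α_j(Σα−α_j)/((Σα)²(Σα+1)) = 24.67·128.34/(153.01²·154.01) = 0.000878.

0.000878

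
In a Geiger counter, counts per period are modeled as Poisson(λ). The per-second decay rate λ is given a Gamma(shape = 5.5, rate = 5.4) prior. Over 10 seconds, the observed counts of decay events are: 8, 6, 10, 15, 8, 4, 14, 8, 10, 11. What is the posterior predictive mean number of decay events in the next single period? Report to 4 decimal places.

6.4610

With a Gamma(shape α, rate β) prior, the Poisson likelihood is conjugate: the posterior is Gamma(α + ΣXᵢ, β + n).
Sum of counts S = 94 over n = 10 seconds.
Posterior: Gamma(α+S, β+n) = Gamma(5.5+94, 5.4+10) = Gamma(99.5, 15.4).
The predictive distribution for one future period is NegBinom with mean α/β = 6.4610.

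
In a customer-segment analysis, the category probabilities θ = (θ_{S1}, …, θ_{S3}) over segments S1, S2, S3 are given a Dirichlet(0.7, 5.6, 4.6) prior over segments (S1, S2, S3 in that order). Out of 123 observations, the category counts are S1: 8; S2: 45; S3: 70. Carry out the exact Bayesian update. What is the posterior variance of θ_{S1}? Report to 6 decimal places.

0.000450

The Dirichlet prior is conjugate to the Multinomial likelihood: each posterior αⱼ = prior αⱼ + observed count nⱼ.
Posterior concentration: (8.7, 50.6, 74.6), total = 133.9.
Var[θ_j] = α_j(Σα−α_j)/((Σα)²(Σα+1)) = 8.7·125.2/(133.9²·134.9) = 0.000450.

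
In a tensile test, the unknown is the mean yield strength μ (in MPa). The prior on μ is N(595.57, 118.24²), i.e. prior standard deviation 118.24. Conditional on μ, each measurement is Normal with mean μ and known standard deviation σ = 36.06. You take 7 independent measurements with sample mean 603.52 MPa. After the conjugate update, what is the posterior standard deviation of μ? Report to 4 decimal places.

13.5397

For Normal data with known variance σ², a Normal(μ₀, σ₀²) prior on μ is conjugate. Posterior precision = 1/σ₀² + n/σ²; posterior mean is the precision-weighted average of μ₀ and x̄.
σ₀² = 118.24² = 13980.6976, σ² = 36.06² = 1300.3236; σ² + n·σ₀² = 1300.3236 + 7·13980.6976 = 99165.2068.
Posterior precision = 1/σ₀² + n/σ² = 1/13980.6976 + 7/1300.3236 = (σ² + n·σ₀²)/(σ₀²σ²) = 99165.2068/(13980.6976·1300.3236); posterior variance σₙ² = σ₀²σ²/(σ² + n·σ₀²) = 13980.6976·1300.3236/99165.2068 = 183.324692.
Posterior SD = √σₙ² = √(13980.6976·1300.3236/99165.2068) = 13.5397.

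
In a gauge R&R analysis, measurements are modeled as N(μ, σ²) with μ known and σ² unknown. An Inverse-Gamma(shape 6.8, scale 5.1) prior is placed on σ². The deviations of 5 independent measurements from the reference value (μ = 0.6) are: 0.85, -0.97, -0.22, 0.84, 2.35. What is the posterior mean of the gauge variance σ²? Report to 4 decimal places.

With known mean μ and an Inverse-Gamma(α, β) prior on σ², the Normal likelihood is conjugate: posterior is Inv-Gamma(α + n/2, β + Σ(xᵢ−μ)²/2).
Σ(xᵢ−μ)² = (0.85)² + (-0.97)² + (-0.22)² + (0.84)² + (2.35)² = 7.9399.
Posterior: Inv-Gamma(6.8 + 5/2, 5.1 + 7.9399/2) = Inv-Gamma(9.30, 9.06995).
E[σ²|data] = β/(α−1) = 9.06995/8.30 = 1.0928.

1.0928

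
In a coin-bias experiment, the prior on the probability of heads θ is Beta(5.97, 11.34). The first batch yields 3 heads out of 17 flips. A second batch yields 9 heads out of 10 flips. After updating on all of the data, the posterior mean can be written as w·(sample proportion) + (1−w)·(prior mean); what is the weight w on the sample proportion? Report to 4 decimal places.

The Beta prior is conjugate to a Binomial/Bernoulli likelihood; the update adds successes to α and failures to β.
Total number of flips: n = 17 + 10 = 27.
Posterior mean = (α₀+k)/(α₀+β₀+n) = [n/(α₀+β₀+n)]·(k/n) + [(α₀+β₀)/(α₀+β₀+n)]·α₀/(α₀+β₀), so only n and the prior enter the weight.
The weight on the data is w = n/(α₀+β₀+n) = 27/(5.97+11.34+27) = 27/44.31 = 0.6093.

0.6093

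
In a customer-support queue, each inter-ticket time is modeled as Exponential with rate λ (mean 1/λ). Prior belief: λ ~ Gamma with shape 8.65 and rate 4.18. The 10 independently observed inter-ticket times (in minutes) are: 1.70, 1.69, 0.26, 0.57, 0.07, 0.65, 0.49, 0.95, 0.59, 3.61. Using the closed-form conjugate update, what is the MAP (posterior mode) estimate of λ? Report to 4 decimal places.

1.1958

With a Gamma(shape α, rate β) prior on the exponential rate λ, the posterior after n observations with total T = Σxᵢ is Gamma(α+n, β+T).
Sum of observations T = 10.58 minutes; n = 10.
Posterior: Gamma(8.65+10, 4.18+10.58) = Gamma(18.65, 14.76).
Mode = (α−1)/β = 1.1958.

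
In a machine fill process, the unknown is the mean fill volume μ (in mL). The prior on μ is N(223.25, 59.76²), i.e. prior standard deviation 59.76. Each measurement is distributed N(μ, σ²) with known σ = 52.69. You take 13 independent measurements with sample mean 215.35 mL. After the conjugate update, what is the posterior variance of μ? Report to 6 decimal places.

201.506776

For Normal data with known variance σ², a Normal(μ₀, σ₀²) prior on μ is conjugate. Posterior precision = 1/σ₀² + n/σ²; posterior mean is the precision-weighted average of μ₀ and x̄.
σ₀² = 59.76² = 3571.2576, σ² = 52.69² = 2776.2361; σ² + n·σ₀² = 2776.2361 + 13·3571.2576 = 49202.5849.
Posterior precision = 1/σ₀² + n/σ² = 1/3571.2576 + 13/2776.2361 = (σ² + n·σ₀²)/(σ₀²σ²) = 49202.5849/(3571.2576·2776.2361); posterior variance σₙ² = σ₀²σ²/(σ² + n·σ₀²) = 3571.2576·2776.2361/49202.5849 = 201.506776.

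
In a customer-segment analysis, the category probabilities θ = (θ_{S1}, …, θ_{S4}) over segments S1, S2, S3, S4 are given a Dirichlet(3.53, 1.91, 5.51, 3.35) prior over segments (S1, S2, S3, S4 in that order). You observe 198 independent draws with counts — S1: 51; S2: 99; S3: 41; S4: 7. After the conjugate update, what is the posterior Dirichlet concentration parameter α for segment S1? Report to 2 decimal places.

54.53

The Dirichlet prior is conjugate to the Multinomial likelihood: each posterior αⱼ = prior αⱼ + observed count nⱼ.
Posterior concentration: (54.53, 100.91, 46.51, 10.35), total = 212.30.
α_{S1} = 3.53 + 51 = 54.53.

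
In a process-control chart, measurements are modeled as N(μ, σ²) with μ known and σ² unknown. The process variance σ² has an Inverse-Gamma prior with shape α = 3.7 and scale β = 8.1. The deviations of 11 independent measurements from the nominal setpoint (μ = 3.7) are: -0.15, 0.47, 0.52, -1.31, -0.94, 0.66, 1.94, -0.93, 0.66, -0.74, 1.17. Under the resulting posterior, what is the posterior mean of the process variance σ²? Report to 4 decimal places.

1.6299

With known mean μ and an Inverse-Gamma(α, β) prior on σ², the Normal likelihood is conjugate: posterior is Inv-Gamma(α + n/2, β + Σ(xᵢ−μ)²/2).
Σ(xᵢ−μ)² = (-0.15)² + (0.47)² + (0.52)² + (-1.31)² + (-0.94)² + (0.66)² + (1.94)² + (-0.93)² + (0.66)² + (-0.74)² + (1.17)² = 10.5297.
Posterior: Inv-Gamma(3.7 + 11/2, 8.1 + 10.5297/2) = Inv-Gamma(9.20, 13.36485).
E[σ²|data] = β/(α−1) = 13.36485/8.20 = 1.6299.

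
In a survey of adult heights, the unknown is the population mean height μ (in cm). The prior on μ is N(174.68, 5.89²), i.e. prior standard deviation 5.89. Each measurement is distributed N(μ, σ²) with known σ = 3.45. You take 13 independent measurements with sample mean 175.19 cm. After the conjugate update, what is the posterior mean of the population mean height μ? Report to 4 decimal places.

For Normal data with known variance σ², a Normal(μ₀, σ₀²) prior on μ is conjugate. Posterior precision = 1/σ₀² + n/σ²; posterior mean is the precision-weighted average of μ₀ and x̄.
n·x̄ = 13·175.19 = 2277.47.
σ₀² = 5.89² = 34.6921, σ² = 3.45² = 11.9025; σ² + n·σ₀² = 11.9025 + 13·34.6921 = 462.8998.
Posterior mean = (μ₀/σ₀² + n·x̄/σ²)/(1/σ₀² + n/σ²) = (σ²·μ₀ + σ₀²·n·x̄)/(σ² + n·σ₀²) = (11.9025·174.68 + 34.6921·2277.47)/462.8998 = 81089.345687/462.8998 = 175.1769.

175.1769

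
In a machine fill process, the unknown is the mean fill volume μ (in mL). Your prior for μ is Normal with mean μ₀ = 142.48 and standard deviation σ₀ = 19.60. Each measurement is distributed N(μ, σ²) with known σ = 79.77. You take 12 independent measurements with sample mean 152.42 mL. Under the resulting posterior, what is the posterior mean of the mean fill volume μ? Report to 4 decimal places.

146.6559

For Normal data with known variance σ², a Normal(μ₀, σ₀²) prior on μ is conjugate. Posterior precision = 1/σ₀² + n/σ²; posterior mean is the precision-weighted average of μ₀ and x̄.
n·x̄ = 12·152.42 = 1829.04.
σ₀² = 19.60² = 384.16, σ² = 79.77² = 6363.2529; σ² + n·σ₀² = 6363.2529 + 12·384.16 = 10973.1729.
Posterior mean = (μ₀/σ₀² + n·x̄/σ²)/(1/σ₀² + n/σ²) = (σ²·μ₀ + σ₀²·n·x̄)/(σ² + n·σ₀²) = (6363.2529·142.48 + 384.16·1829.04)/10973.1729 = 1609280.279592/10973.1729 = 146.6559.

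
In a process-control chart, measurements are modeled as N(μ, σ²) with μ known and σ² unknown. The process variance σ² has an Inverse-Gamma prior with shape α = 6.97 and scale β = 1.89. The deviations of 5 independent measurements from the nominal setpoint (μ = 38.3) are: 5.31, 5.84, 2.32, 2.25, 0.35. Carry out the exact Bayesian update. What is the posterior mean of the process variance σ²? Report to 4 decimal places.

With known mean μ and an Inverse-Gamma(α, β) prior on σ², the Normal likelihood is conjugate: posterior is Inv-Gamma(α + n/2, β + Σ(xᵢ−μ)²/2).
Σ(xᵢ−μ)² = (5.31)² + (5.84)² + (2.32)² + (2.25)² + (0.35)² = 72.8691.
Posterior: Inv-Gamma(6.97 + 5/2, 1.89 + 72.8691/2) = Inv-Gamma(9.47, 38.32455).
E[σ²|data] = β/(α−1) = 38.32455/8.47 = 4.5247.

4.5247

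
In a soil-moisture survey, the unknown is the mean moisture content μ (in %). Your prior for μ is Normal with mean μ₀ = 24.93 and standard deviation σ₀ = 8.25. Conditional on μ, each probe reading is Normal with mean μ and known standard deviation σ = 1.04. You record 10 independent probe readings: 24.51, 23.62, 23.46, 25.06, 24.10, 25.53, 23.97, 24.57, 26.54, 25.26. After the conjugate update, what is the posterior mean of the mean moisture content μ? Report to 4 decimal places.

For Normal data with known variance σ², a Normal(μ₀, σ₀²) prior on μ is conjugate. Posterior precision = 1/σ₀² + n/σ²; posterior mean is the precision-weighted average of μ₀ and x̄.
Σxᵢ = 24.51 + 23.62 + 23.46 + 25.06 + 24.10 + 25.53 + 23.97 + 24.57 + 26.54 + 25.26 = 246.62, so n·x̄ = 246.62.
σ₀² = 8.25² = 68.0625, σ² = 1.04² = 1.0816; σ² + n·σ₀² = 1.0816 + 10·68.0625 = 681.7066.
Posterior mean = (μ₀/σ₀² + n·x̄/σ²)/(1/σ₀² + n/σ²) = (σ²·μ₀ + σ₀²·n·x̄)/(σ² + n·σ₀²) = (1.0816·24.93 + 68.0625·246.62)/681.7066 = 16812.538038/681.7066 = 24.6624.

24.6624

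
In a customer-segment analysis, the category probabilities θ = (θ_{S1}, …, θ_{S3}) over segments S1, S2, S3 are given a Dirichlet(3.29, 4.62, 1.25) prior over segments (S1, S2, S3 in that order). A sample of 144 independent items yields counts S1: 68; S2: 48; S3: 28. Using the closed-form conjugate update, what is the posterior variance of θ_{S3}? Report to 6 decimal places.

0.001002

The Dirichlet prior is conjugate to the Multinomial likelihood: each posterior αⱼ = prior αⱼ + observed count nⱼ.
Posterior concentration: (71.29, 52.62, 29.25), total = 153.16.
Var[θ_j] = α_j(Σα−α_j)/((Σα)²(Σα+1)) = 29.25·123.91/(153.16²·154.16) = 0.001002.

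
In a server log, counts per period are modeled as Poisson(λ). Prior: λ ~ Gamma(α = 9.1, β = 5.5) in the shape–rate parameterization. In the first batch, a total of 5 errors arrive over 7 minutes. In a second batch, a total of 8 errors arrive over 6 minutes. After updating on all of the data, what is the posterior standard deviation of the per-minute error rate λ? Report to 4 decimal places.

With a Gamma(shape α, rate β) prior, the Poisson likelihood is conjugate: the posterior is Gamma(α + ΣXᵢ, β + n).
After batch 1: Gamma(α+S, β+n) = Gamma(9.1+5, 5.5+7) = Gamma(14.1, 12.5).
After batch 2: Gamma(α+S, β+n) = Gamma(14.1+8, 12.5+6) = Gamma(22.1, 18.5).
SD = √α/β = √22.1/18.5 = 0.2541.

0.2541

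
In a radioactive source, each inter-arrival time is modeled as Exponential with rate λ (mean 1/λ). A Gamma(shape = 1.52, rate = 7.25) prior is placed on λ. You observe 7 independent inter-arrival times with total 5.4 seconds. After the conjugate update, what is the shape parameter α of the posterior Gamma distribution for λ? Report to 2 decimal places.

With a Gamma(shape α, rate β) prior on the exponential rate λ, the posterior after n observations with total T = Σxᵢ is Gamma(α+n, β+T).
Posterior: Gamma(1.52+7, 7.25+5.4) = Gamma(8.52, 12.65).
Posterior α = 8.52.

8.52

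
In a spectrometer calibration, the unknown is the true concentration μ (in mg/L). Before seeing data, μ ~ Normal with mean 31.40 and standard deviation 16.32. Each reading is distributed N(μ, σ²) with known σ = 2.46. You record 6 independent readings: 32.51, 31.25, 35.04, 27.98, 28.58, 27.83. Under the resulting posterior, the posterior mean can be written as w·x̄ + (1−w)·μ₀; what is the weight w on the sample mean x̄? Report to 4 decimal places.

For Normal data with known variance σ², a Normal(μ₀, σ₀²) prior on μ is conjugate. Posterior precision = 1/σ₀² + n/σ²; posterior mean is the precision-weighted average of μ₀ and x̄.
σ₀² = 16.32² = 266.3424, σ² = 2.46² = 6.0516. Prior precision 1/σ₀² = 1/266.3424; data precision n/σ² = 6/6.0516.
w = (n/σ²)/(1/σ₀² + n/σ²) = n·σ₀²/(σ² + n·σ₀²) = 6·266.3424/(6.0516 + 6·266.3424) = 1598.0544/1604.106 = 0.9962.

0.9962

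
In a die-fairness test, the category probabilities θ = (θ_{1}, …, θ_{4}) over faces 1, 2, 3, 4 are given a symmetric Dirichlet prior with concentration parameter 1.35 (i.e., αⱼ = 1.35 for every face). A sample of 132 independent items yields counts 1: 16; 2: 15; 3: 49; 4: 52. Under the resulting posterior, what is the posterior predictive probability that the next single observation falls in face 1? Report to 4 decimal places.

The Dirichlet prior is conjugate to the Multinomial likelihood: each posterior αⱼ = prior αⱼ + observed count nⱼ.
Posterior concentration: (17.35, 16.35, 50.35, 53.35), total = 137.40.
P(next = 1 | data) = α_{1}/Σα = 0.1263.

0.1263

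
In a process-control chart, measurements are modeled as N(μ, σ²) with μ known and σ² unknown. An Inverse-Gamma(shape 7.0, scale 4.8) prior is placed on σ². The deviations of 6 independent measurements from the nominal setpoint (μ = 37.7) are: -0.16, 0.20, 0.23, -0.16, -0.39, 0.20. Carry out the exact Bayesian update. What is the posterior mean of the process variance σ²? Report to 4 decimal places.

With known mean μ and an Inverse-Gamma(α, β) prior on σ², the Normal likelihood is conjugate: posterior is Inv-Gamma(α + n/2, β + Σ(xᵢ−μ)²/2).
Σ(xᵢ−μ)² = (-0.16)² + (0.20)² + (0.23)² + (-0.16)² + (-0.39)² + (0.20)² = 0.3362.
Posterior: Inv-Gamma(7.0 + 6/2, 4.8 + 0.3362/2) = Inv-Gamma(10.00, 4.96810).
E[σ²|data] = β/(α−1) = 4.96810/9.00 = 0.5520.

0.5520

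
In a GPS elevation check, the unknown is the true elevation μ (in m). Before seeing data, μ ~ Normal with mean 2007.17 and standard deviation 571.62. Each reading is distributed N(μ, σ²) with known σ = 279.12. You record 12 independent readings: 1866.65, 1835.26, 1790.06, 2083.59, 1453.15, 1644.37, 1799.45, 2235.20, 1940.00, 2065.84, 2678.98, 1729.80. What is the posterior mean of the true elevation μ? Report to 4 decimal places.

1928.4271

For Normal data with known variance σ², a Normal(μ₀, σ₀²) prior on μ is conjugate. Posterior precision = 1/σ₀² + n/σ²; posterior mean is the precision-weighted average of μ₀ and x̄.
Σxᵢ = 1866.65 + 1835.26 + 1790.06 + 2083.59 + 1453.15 + 1644.37 + 1799.45 + 2235.20 + 1940.00 + 2065.84 + 2678.98 + 1729.80 = 23122.35, so n·x̄ = 23122.35.
σ₀² = 571.62² = 326749.4244, σ² = 279.12² = 77907.9744; σ² + n·σ₀² = 77907.9744 + 12·326749.4244 = 3998901.0672.
Posterior mean = (μ₀/σ₀² + n·x̄/σ²)/(1/σ₀² + n/σ²) = (σ²·μ₀ + σ₀²·n·x̄)/(σ² + n·σ₀²) = (77907.9744·2007.17 + 326749.4244·23122.35)/3998901.0672 = 7711589102.251788/3998901.0672 = 1928.4271.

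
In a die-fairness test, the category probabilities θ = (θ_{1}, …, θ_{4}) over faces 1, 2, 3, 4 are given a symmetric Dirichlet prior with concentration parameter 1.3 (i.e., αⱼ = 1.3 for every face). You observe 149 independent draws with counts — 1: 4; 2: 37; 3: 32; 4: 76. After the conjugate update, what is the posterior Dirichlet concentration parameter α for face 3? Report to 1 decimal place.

33.3

The Dirichlet prior is conjugate to the Multinomial likelihood: each posterior αⱼ = prior αⱼ + observed count nⱼ.
Posterior concentration: (5.3, 38.3, 33.3, 77.3), total = 154.2.
α_{3} = 1.3 + 32 = 33.3.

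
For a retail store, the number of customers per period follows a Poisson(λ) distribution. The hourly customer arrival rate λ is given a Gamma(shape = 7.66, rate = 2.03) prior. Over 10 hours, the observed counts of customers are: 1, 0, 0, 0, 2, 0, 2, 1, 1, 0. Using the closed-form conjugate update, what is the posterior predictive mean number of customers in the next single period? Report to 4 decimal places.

With a Gamma(shape α, rate β) prior, the Poisson likelihood is conjugate: the posterior is Gamma(α + ΣXᵢ, β + n).
Sum of counts S = 7 over n = 10 hours.
Posterior: Gamma(α+S, β+n) = Gamma(7.66+7, 2.03+10) = Gamma(14.66, 12.03).
The predictive distribution for one future period is NegBinom with mean α/β = 1.2186.

1.2186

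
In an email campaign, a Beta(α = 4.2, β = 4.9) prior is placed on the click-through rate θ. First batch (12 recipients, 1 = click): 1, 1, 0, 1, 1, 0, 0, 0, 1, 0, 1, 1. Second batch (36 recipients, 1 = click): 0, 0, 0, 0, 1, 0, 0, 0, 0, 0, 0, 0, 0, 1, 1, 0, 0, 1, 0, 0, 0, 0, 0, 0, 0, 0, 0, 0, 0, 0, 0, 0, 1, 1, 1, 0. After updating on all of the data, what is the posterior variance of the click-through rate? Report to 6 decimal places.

0.003737

The Beta prior is conjugate to a Binomial/Bernoulli likelihood; the update adds successes to α and failures to β.
After batch 1: Beta(4.2+7, 4.9+5) = Beta(11.2, 9.9).
After batch 2: Beta(11.2+7, 9.9+29) = Beta(18.2, 38.9).
Var = αβ/((α+β)²(α+β+1)) = 18.2·38.9/(57.1²·58.1) = 0.003737.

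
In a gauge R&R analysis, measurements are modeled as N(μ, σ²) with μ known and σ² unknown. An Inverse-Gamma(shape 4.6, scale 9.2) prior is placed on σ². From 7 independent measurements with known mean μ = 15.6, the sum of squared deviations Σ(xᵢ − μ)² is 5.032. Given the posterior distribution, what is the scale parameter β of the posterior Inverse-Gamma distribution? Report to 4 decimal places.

With known mean μ and an Inverse-Gamma(α, β) prior on σ², the Normal likelihood is conjugate: posterior is Inv-Gamma(α + n/2, β + Σ(xᵢ−μ)²/2).
Posterior: Inv-Gamma(4.6 + 7/2, 9.2 + 5.032/2) = Inv-Gamma(8.10, 11.7160).
Posterior β = 11.7160.

11.7160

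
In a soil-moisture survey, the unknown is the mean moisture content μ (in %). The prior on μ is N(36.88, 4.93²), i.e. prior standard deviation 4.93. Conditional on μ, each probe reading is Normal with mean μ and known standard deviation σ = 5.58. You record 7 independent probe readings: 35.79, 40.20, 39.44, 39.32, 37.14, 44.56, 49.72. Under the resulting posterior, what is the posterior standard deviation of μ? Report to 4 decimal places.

For Normal data with known variance σ², a Normal(μ₀, σ₀²) prior on μ is conjugate. Posterior precision = 1/σ₀² + n/σ²; posterior mean is the precision-weighted average of μ₀ and x̄.
σ₀² = 4.93² = 24.3049, σ² = 5.58² = 31.1364; σ² + n·σ₀² = 31.1364 + 7·24.3049 = 201.2707.
Posterior precision = 1/σ₀² + n/σ² = 1/24.3049 + 7/31.1364 = (σ² + n·σ₀²)/(σ₀²σ²) = 201.2707/(24.3049·31.1364); posterior variance σₙ² = σ₀²σ²/(σ² + n·σ₀²) = 24.3049·31.1364/201.2707 = 3.759947.
Posterior SD = √σₙ² = √(24.3049·31.1364/201.2707) = 1.9391.

1.9391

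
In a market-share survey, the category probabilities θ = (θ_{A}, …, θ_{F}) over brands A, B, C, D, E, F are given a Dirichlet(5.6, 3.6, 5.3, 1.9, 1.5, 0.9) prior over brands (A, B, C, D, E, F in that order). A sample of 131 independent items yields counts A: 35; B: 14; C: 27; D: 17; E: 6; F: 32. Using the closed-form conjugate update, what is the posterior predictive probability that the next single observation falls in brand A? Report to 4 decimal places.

The Dirichlet prior is conjugate to the Multinomial likelihood: each posterior αⱼ = prior αⱼ + observed count nⱼ.
Posterior concentration: (40.6, 17.6, 32.3, 18.9, 7.5, 32.9), total = 149.8.
P(next = A | data) = α_{A}/Σα = 0.2710.

0.2710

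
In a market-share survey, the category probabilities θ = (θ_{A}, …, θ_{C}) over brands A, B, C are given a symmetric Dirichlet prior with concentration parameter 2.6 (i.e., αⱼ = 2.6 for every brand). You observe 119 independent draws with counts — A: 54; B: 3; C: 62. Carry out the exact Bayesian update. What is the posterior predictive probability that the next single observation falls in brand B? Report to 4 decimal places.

0.0442

The Dirichlet prior is conjugate to the Multinomial likelihood: each posterior αⱼ = prior αⱼ + observed count nⱼ.
Posterior concentration: (56.6, 5.6, 64.6), total = 126.8.
P(next = B | data) = α_{B}/Σα = 0.0442.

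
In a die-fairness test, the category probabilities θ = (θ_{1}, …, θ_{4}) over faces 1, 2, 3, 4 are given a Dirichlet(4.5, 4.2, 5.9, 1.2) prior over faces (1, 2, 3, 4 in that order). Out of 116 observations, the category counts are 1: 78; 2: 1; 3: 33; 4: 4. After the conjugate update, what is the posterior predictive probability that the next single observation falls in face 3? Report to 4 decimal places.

The Dirichlet prior is conjugate to the Multinomial likelihood: each posterior αⱼ = prior αⱼ + observed count nⱼ.
Posterior concentration: (82.5, 5.2, 38.9, 5.2), total = 131.8.
P(next = 3 | data) = α_{3}/Σα = 0.2951.

0.2951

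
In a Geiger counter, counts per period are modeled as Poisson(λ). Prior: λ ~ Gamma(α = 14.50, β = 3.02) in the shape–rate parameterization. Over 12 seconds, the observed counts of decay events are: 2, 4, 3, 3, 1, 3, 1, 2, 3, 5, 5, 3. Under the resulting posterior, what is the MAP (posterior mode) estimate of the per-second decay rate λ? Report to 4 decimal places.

With a Gamma(shape α, rate β) prior, the Poisson likelihood is conjugate: the posterior is Gamma(α + ΣXᵢ, β + n).
Sum of counts S = 35 over n = 12 seconds.
Posterior: Gamma(α+S, β+n) = Gamma(14.50+35, 3.02+12) = Gamma(49.50, 15.02).
Mode of Gamma(α,β) for α≥1 is (α−1)/β = 48.50/15.02 = 3.2290.

3.2290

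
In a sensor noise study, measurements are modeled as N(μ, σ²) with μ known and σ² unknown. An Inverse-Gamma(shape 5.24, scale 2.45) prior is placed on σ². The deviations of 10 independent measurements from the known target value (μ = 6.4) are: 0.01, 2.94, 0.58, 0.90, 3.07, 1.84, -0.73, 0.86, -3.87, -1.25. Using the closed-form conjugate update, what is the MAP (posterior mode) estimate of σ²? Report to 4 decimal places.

With known mean μ and an Inverse-Gamma(α, β) prior on σ², the Normal likelihood is conjugate: posterior is Inv-Gamma(α + n/2, β + Σ(xᵢ−μ)²/2).
Σ(xᵢ−μ)² = (0.01)² + (2.94)² + (0.58)² + (0.90)² + (3.07)² + (1.84)² + (-0.73)² + (0.86)² + (-3.87)² + (-1.25)² = 40.4125.
Posterior: Inv-Gamma(5.24 + 10/2, 2.45 + 40.4125/2) = Inv-Gamma(10.24, 22.65625).
Mode = β/(α+1) = 22.65625/11.24 = 2.0157.

2.0157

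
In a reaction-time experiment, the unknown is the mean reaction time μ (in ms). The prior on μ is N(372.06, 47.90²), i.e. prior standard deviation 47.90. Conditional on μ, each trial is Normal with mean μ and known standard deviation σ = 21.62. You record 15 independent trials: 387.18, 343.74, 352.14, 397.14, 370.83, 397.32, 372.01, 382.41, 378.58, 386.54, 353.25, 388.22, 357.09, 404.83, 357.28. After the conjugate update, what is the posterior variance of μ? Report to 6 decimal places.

30.744075

For Normal data with known variance σ², a Normal(μ₀, σ₀²) prior on μ is conjugate. Posterior precision = 1/σ₀² + n/σ²; posterior mean is the precision-weighted average of μ₀ and x̄.
σ₀² = 47.90² = 2294.41, σ² = 21.62² = 467.4244; σ² + n·σ₀² = 467.4244 + 15·2294.41 = 34883.5744.
Posterior precision = 1/σ₀² + n/σ² = 1/2294.41 + 15/467.4244 = (σ² + n·σ₀²)/(σ₀²σ²) = 34883.5744/(2294.41·467.4244); posterior variance σₙ² = σ₀²σ²/(σ² + n·σ₀²) = 2294.41·467.4244/34883.5744 = 30.744075.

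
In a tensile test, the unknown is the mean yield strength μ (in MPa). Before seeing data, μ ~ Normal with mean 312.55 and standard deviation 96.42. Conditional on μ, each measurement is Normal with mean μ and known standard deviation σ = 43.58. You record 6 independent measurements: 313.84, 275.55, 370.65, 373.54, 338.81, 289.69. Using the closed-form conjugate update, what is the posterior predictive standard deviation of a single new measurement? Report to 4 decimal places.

46.9609

For Normal data with known variance σ², a Normal(μ₀, σ₀²) prior on μ is conjugate. Posterior precision = 1/σ₀² + n/σ²; posterior mean is the precision-weighted average of μ₀ and x̄.
σ₀² = 96.42² = 9296.8164, σ² = 43.58² = 1899.2164; σ² + n·σ₀² = 1899.2164 + 6·9296.8164 = 57680.1148.
Posterior precision = 1/σ₀² + n/σ² = 1/9296.8164 + 6/1899.2164 = (σ² + n·σ₀²)/(σ₀²σ²) = 57680.1148/(9296.8164·1899.2164); posterior variance σₙ² = σ₀²σ²/(σ² + n·σ₀²) = 9296.8164·1899.2164/57680.1148 = 306.113575.
Predictive variance for one new observation = σₙ² + σ² = 9296.8164·1899.2164/57680.1148 + 1899.2164 = σ²·(σ₀² + 57680.1148)/57680.1148 = 1899.2164·66976.9312/57680.1148 = 2205.329975; SD = √(1899.2164·66976.9312/57680.1148) = 46.9609.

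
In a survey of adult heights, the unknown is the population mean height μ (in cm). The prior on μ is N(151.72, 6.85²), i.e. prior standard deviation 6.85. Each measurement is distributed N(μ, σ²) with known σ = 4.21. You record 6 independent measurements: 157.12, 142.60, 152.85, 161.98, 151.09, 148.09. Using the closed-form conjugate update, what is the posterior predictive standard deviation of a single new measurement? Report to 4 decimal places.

4.5280

For Normal data with known variance σ², a Normal(μ₀, σ₀²) prior on μ is conjugate. Posterior precision = 1/σ₀² + n/σ²; posterior mean is the precision-weighted average of μ₀ and x̄.
σ₀² = 6.85² = 46.9225, σ² = 4.21² = 17.7241; σ² + n·σ₀² = 17.7241 + 6·46.9225 = 299.2591.
Posterior precision = 1/σ₀² + n/σ² = 1/46.9225 + 6/17.7241 = (σ² + n·σ₀²)/(σ₀²σ²) = 299.2591/(46.9225·17.7241); posterior variance σₙ² = σ₀²σ²/(σ² + n·σ₀²) = 46.9225·17.7241/299.2591 = 2.779060.
Predictive variance for one new observation = σₙ² + σ² = 46.9225·17.7241/299.2591 + 17.7241 = σ²·(σ₀² + 299.2591)/299.2591 = 17.7241·346.1816/299.2591 = 20.503160; SD = √(17.7241·346.1816/299.2591) = 4.5280.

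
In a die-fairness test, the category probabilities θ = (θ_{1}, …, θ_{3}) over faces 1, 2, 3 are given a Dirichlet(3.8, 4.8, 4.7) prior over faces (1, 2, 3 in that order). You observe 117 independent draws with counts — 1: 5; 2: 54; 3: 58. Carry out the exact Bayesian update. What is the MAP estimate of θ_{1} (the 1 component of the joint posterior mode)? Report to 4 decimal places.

The Dirichlet prior is conjugate to the Multinomial likelihood: each posterior αⱼ = prior αⱼ + observed count nⱼ.
Posterior concentration: (8.8, 58.8, 62.7), total = 130.3.
Joint mode component: (α_{1}−1)/(Σα−K) = 7.8/127.3 = 0.0613.

0.0613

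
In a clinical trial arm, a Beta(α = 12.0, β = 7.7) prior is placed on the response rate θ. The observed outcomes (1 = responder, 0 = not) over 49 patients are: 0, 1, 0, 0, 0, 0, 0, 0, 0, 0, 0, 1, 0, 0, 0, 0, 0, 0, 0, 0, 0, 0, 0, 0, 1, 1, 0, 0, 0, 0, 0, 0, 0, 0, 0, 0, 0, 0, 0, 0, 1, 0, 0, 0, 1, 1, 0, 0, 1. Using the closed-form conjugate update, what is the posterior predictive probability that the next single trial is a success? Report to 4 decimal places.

0.2911

The Beta prior is conjugate to a Binomial/Bernoulli likelihood; the update adds successes to α and failures to β.
Posterior: Beta(α+k, β+n−k) = Beta(12.0+8, 7.7+41) = Beta(20.0, 48.7).
For a single future Bernoulli trial, P(success | data) = α/(α+β) = 0.2911.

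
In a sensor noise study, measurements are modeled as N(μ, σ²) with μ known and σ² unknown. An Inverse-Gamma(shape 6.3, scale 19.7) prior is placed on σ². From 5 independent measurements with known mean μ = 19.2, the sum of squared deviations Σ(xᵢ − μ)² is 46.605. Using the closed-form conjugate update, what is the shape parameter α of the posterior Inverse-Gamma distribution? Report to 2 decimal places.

With known mean μ and an Inverse-Gamma(α, β) prior on σ², the Normal likelihood is conjugate: posterior is Inv-Gamma(α + n/2, β + Σ(xᵢ−μ)²/2).
Posterior: Inv-Gamma(6.3 + 5/2, 19.7 + 46.605/2) = Inv-Gamma(8.80, 43.0025).
Posterior α = 8.80.

8.80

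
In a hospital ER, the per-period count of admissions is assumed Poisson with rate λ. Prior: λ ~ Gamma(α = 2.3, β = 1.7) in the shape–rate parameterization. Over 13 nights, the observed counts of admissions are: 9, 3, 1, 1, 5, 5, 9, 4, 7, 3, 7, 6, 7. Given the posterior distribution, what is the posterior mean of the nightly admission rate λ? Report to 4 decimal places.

4.7143

With a Gamma(shape α, rate β) prior, the Poisson likelihood is conjugate: the posterior is Gamma(α + ΣXᵢ, β + n).
Sum of counts S = 67 over n = 13 nights.
Posterior: Gamma(α+S, β+n) = Gamma(2.3+67, 1.7+13) = Gamma(69.3, 14.7).
Posterior mean = α/β = 69.3/14.7 = 4.7143.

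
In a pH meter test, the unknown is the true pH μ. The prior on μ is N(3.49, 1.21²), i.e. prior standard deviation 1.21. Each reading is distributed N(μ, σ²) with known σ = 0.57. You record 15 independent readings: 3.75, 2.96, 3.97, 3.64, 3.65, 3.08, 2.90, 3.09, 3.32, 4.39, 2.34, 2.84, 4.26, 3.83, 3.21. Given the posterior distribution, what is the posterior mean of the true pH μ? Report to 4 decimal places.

For Normal data with known variance σ², a Normal(μ₀, σ₀²) prior on μ is conjugate. Posterior precision = 1/σ₀² + n/σ²; posterior mean is the precision-weighted average of μ₀ and x̄.
Σxᵢ = 3.75 + 2.96 + 3.97 + 3.64 + 3.65 + 3.08 + 2.90 + 3.09 + 3.32 + 4.39 + 2.34 + 2.84 + 4.26 + 3.83 + 3.21 = 51.23, so n·x̄ = 51.23.
σ₀² = 1.21² = 1.4641, σ² = 0.57² = 0.3249; σ² + n·σ₀² = 0.3249 + 15·1.4641 = 22.2864.
Posterior mean = (μ₀/σ₀² + n·x̄/σ²)/(1/σ₀² + n/σ²) = (σ²·μ₀ + σ₀²·n·x̄)/(σ² + n·σ₀²) = (0.3249·3.49 + 1.4641·51.23)/22.2864 = 76.139744/22.2864 = 3.4164.

3.4164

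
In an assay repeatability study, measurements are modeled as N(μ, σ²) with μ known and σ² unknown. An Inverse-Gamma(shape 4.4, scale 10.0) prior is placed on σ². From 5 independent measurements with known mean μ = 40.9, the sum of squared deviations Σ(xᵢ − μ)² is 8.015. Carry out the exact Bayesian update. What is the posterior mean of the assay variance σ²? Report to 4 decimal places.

With known mean μ and an Inverse-Gamma(α, β) prior on σ², the Normal likelihood is conjugate: posterior is Inv-Gamma(α + n/2, β + Σ(xᵢ−μ)²/2).
Posterior: Inv-Gamma(4.4 + 5/2, 10.0 + 8.015/2) = Inv-Gamma(6.90, 14.0075).
E[σ²|data] = β/(α−1) = 14.0075/5.90 = 2.3742.

2.3742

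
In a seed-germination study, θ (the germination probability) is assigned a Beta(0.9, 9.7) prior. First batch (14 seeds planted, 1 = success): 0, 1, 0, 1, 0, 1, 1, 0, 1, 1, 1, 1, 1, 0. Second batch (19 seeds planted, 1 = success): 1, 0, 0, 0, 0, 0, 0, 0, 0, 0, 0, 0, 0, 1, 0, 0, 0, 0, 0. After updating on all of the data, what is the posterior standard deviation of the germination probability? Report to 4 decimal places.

The Beta prior is conjugate to a Binomial/Bernoulli likelihood; the update adds successes to α and failures to β.
After batch 1: Beta(0.9+9, 9.7+5) = Beta(9.9, 14.7).
After batch 2: Beta(9.9+2, 14.7+17) = Beta(11.9, 31.7).
Var = αβ/((α+β)²(α+β+1)) = 11.9·31.7/(43.6²·44.6) = 0.00444937; SD = √0.00444937 = 0.0667.

0.0667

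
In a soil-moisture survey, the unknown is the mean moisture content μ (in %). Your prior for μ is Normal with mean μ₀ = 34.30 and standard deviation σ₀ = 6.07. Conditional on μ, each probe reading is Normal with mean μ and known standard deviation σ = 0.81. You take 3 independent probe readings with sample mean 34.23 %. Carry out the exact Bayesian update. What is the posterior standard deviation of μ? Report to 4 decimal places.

For Normal data with known variance σ², a Normal(μ₀, σ₀²) prior on μ is conjugate. Posterior precision = 1/σ₀² + n/σ²; posterior mean is the precision-weighted average of μ₀ and x̄.
σ₀² = 6.07² = 36.8449, σ² = 0.81² = 0.6561; σ² + n·σ₀² = 0.6561 + 3·36.8449 = 111.1908.
Posterior precision = 1/σ₀² + n/σ² = 1/36.8449 + 3/0.6561 = (σ² + n·σ₀²)/(σ₀²σ²) = 111.1908/(36.8449·0.6561); posterior variance σₙ² = σ₀²σ²/(σ² + n·σ₀²) = 36.8449·0.6561/111.1908 = 0.217410.
Posterior SD = √σₙ² = √(36.8449·0.6561/111.1908) = 0.4663.

0.4663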